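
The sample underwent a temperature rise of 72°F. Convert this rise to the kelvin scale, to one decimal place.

Only the scale ratio 5/9 matters for a change in temperature.
72 × 5/9 = 40.0.

40.0 K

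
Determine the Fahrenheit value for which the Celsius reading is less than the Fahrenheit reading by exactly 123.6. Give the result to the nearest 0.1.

Let F be the Fahrenheit reading. The Celsius reading is C = 5/9·F - 17.7778.
Require C - F = -123.6: (-4/9)·F - 17.7778 = -123.6.
F = (-123.6 + 17.7778) / (-4/9) = 238.1.

238.1°F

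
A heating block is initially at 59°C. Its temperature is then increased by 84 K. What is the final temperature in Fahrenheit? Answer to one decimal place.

The 84 K change is an interval; Kelvin and Celsius degrees are the same size, so ΔC = +84°C.
Final Celsius temperature: 59.0000 + 84.0000 = 143.0000°C.
In Fahrenheit: 143.0000 × 1.8 + 32 = 289.4°F.

289.4°F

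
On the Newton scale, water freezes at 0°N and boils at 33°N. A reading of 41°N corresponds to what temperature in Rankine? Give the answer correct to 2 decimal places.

715.31°R

Linear interpolation between the fixed points: C = (41 - 0) × 100 / (33 - 0) = 124.2424°C.
Then 124.2424 × 1.8 + 491.67 = 715.31°R.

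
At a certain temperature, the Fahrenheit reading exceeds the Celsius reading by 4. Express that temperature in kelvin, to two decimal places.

Let x be the Fahrenheit reading; then the Celsius reading is 5/9·x - 17.7778.
(5/9·x - 17.7778) - x = -4  ⇒  (-4/9)·x = 13.7778  ⇒  x = -31.0000°F.
In Celsius: (-31 - 32) × 5/9 = -35.0000°C.
In kelvin: -35.0000 + 273.15 = 238.15 K.

238.15 K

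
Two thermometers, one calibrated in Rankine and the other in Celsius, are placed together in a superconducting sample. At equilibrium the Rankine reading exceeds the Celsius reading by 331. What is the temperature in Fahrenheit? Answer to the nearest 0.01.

Let x be the Rankine reading; then the Celsius reading is 5/9·x - 273.15.
(5/9·x - 273.15) - x = -331  ⇒  (-4/9)·x = -57.85  ⇒  x = 130.1625°R.
In Celsius: (130.1625 - 491.67) × 5/9 = -200.8375°C.
In Fahrenheit: -200.8375 × 1.8 + 32 = -329.51°F.

-329.51°F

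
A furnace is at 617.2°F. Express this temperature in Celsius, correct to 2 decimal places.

In Celsius: (617.2 - 32) × 5/9 = 325.1111°C.

325.11°C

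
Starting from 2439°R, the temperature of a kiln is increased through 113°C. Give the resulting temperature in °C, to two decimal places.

Initial temperature in Celsius: (2439 - 491.67) × 5/9 = 1081.8500°C.
Final Celsius temperature: 1081.8500 + 113.0000 = 1194.8500°C.

1194.85°C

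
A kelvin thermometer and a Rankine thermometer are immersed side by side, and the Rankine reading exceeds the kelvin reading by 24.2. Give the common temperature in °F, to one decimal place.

-405.2°F

Let x be the kelvin reading; then the Rankine reading is 1.8·x.
(1.8·x) - x = 24.2  ⇒  (0.8)·x = 24.2  ⇒  x = 30.2500 K.
In Celsius: 30.25 - 273.15 = -242.9000°C.
In Fahrenheit: -242.9000 × 1.8 + 32 = -405.2°F.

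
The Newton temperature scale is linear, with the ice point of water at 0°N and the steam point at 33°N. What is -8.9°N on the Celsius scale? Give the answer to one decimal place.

Linear interpolation between the fixed points: C = (-8.9 - 0) × 100 / (33 - 0) = -26.9697°C.

-27.0°C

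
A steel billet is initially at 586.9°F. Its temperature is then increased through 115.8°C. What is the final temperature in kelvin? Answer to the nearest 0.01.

Initial temperature in Celsius: (586.9 - 32) × 5/9 = 308.2778°C.
Final Celsius temperature: 308.2778 + 115.8000 = 424.0778°C.
In kelvin: 424.0778 + 273.15 = 697.23 K.

697.23 K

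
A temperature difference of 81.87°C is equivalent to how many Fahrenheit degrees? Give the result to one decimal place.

Only the scale ratio 1.8 matters for a change in temperature.
81.87 × 1.8 = 147.4.

147.4°F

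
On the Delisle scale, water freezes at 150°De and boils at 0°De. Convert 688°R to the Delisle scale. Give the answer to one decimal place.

-13.6°De

First in Celsius: (688 - 491.67) × 5/9 = 109.0722°C.
Linearly onto the Delisle scale: 150 + (109.0722 / 100) × (0 - 150) = -13.6°De.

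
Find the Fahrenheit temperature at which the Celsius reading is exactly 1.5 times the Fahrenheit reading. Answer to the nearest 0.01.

-18.82°F

Let F be the Fahrenheit reading. The Celsius reading is C = 5/9·F - 17.7778.
Require C = 1.5·F: 5/9·F - 17.7778 = 1.5·F.
(-17/18)·F = 17.7778  ⇒  F = -18.82.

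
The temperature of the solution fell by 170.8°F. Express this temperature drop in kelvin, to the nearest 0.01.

For a temperature interval the offset drops out; only the factor 5/9 applies.
170.8 × 5/9 = 94.89.

94.89 K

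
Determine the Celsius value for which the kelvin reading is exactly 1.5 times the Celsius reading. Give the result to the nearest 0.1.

Let C be the Celsius reading. The kelvin reading is K = 1·C + 273.15.
Require K = 1.5·C: 1·C + 273.15 = 1.5·C.
(-0.5)·C = -273.15  ⇒  C = 546.3.

546.3°C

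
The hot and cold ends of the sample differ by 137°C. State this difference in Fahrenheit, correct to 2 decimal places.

Only the scale ratio 1.8 matters for a change in temperature.
137 × 1.8 = 246.60.

246.60°F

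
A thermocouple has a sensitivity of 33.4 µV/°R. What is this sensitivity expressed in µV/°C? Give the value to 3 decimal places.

Since only a temperature interval is involved, the additive offset between the scales drops out.
A change of 1°C is a change of 1.8°R, so per °C the value is 33.4 × 1.8 = 60.120.

60.120 µV/°C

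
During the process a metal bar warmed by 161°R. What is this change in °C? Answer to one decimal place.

89.4°C

Only the scale ratio 5/9 matters for a change in temperature.
161 × 5/9 = 89.4.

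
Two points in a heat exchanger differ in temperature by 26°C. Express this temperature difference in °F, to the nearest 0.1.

46.8°F

For a temperature interval the offset drops out; only the factor 1.8 applies.
26 × 1.8 = 46.8.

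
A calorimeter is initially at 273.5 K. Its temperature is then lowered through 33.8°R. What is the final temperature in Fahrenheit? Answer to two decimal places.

Initial temperature in Celsius: 273.5 - 273.15 = 0.3500°C.
The 33.8°R change is an interval, so only the factor 5/9 applies: -33.8 × 5/9 = -18.7778°C.
Final Celsius temperature: 0.3500 - 18.7778 = -18.4278°C.
In Fahrenheit: -18.4278 × 1.8 + 32 = -1.17°F.

-1.17°F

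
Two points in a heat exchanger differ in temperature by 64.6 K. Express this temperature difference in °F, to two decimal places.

116.28°F

An interval of 1 K corresponds to 1.8°F.
64.6 × 1.8 = 116.28.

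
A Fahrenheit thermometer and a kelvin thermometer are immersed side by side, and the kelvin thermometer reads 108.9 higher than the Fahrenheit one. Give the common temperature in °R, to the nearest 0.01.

Let x be the Fahrenheit reading; then the kelvin reading is 5/9·x + 255.372.
(5/9·x + 255.372) - x = 108.9  ⇒  (-4/9)·x = -146.472  ⇒  x = 329.5625°F.
In Celsius: (329.5625 - 32) × 5/9 = 165.3125°C.
In Rankine: 165.3125 × 1.8 + 491.67 = 789.23°R.

789.23°R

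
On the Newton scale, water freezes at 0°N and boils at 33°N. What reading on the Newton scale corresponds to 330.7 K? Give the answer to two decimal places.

18.99°N

First in Celsius: 330.7 - 273.15 = 57.5500°C.
Linearly onto the Newton scale: 0 + (57.5500 / 100) × (33 - 0) = 18.99°N.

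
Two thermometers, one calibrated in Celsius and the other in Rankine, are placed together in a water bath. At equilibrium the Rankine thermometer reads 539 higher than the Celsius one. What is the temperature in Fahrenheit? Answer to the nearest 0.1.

Let x be the Celsius reading; then the Rankine reading is 1.8·x + 491.67.
(1.8·x + 491.67) - x = 539  ⇒  (0.8)·x = 47.33  ⇒  x = 59.1625°C.
In Fahrenheit: 59.1625 × 1.8 + 32 = 138.5°F.

138.5°F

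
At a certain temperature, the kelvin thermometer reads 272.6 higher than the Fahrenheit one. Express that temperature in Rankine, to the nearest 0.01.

420.91°R

Let x be the Fahrenheit reading; then the kelvin reading is 5/9·x + 255.372.
(5/9·x + 255.372) - x = 272.6  ⇒  (-4/9)·x = 17.2278  ⇒  x = -38.7625°F.
In Celsius: (-38.7625 - 32) × 5/9 = -39.3125°C.
In Rankine: -39.3125 × 1.8 + 491.67 = 420.91°R.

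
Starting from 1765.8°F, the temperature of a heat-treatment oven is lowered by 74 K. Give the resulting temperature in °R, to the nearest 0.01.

Initial temperature in Celsius: (1765.8 - 32) × 5/9 = 963.2222°C.
The 74 K change is an interval; Kelvin and Celsius degrees are the same size, so ΔC = -74°C.
Final Celsius temperature: 963.2222 - 74.0000 = 889.2222°C.
In Rankine: 889.2222 × 1.8 + 491.67 = 2092.27°R.

2092.27°R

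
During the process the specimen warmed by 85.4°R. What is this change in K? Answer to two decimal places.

47.44 K

An interval of 1°R corresponds to 5/9 K.
85.4 × 5/9 = 47.44.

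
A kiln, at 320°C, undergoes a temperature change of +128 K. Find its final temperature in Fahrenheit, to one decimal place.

The 128 K change is an interval; Kelvin and Celsius degrees are the same size, so ΔC = +128°C.
Final Celsius temperature: 320.0000 + 128.0000 = 448.0000°C.
In Fahrenheit: 448.0000 × 1.8 + 32 = 838.4°F.

838.4°F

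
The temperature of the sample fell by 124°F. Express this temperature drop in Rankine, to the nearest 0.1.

124.0°R

Fahrenheit and Rankine degrees are the same size, so the interval is unchanged: 124.0.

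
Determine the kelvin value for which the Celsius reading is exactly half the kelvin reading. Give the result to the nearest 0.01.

546.30 K

Let K be the kelvin reading. The Celsius reading is C = 1·K - 273.15.
Require C = 0.5·K: 1·K - 273.15 = 0.5·K.
(0.5)·K = 273.15  ⇒  K = 546.30.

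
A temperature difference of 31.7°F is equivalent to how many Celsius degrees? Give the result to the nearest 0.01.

Only the scale ratio 5/9 matters for a change in temperature.
31.7 × 5/9 = 17.61.

17.61°C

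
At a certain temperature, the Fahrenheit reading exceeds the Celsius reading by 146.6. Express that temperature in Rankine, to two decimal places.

749.52°R

Let x be the Fahrenheit reading; then the Celsius reading is 5/9·x - 17.7778.
(5/9·x - 17.7778) - x = -146.6  ⇒  (-4/9)·x = -128.822  ⇒  x = 289.8500°F.
In Celsius: (289.85 - 32) × 5/9 = 143.2500°C.
In Rankine: 143.2500 × 1.8 + 491.67 = 749.52°R.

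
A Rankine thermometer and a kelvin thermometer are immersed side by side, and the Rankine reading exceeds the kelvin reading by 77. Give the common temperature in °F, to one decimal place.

Let x be the Rankine reading; then the kelvin reading is 5/9·x.
(5/9·x) - x = -77  ⇒  (-4/9)·x = -77  ⇒  x = 173.2500°R.
In Celsius: (173.25 - 491.67) × 5/9 = -176.9000°C.
In Fahrenheit: -176.9000 × 1.8 + 32 = -286.4°F.

-286.4°F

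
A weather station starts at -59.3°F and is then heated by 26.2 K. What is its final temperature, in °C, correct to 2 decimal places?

Initial temperature in Celsius: (-59.3 - 32) × 5/9 = -50.7222°C.
The 26.2 K change is an interval; Kelvin and Celsius degrees are the same size, so ΔC = +26.2°C.
Final Celsius temperature: -50.7222 + 26.2000 = -24.5222°C.

-24.52°C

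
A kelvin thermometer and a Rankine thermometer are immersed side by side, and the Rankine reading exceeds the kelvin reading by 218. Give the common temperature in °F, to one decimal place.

30.8°F

Let x be the kelvin reading; then the Rankine reading is 1.8·x.
(1.8·x) - x = 218  ⇒  (0.8)·x = 218  ⇒  x = 272.5000 K.
In Celsius: 272.5 - 273.15 = -0.6500°C.
In Fahrenheit: -0.6500 × 1.8 + 32 = 30.8°F.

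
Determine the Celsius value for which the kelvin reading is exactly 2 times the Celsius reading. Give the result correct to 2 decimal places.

273.15°C

Let C be the Celsius reading. The kelvin reading is K = 1·C + 273.15.
Require K = 2·C: 1·C + 273.15 = 2·C.
(-1)·C = -273.15  ⇒  C = 273.15.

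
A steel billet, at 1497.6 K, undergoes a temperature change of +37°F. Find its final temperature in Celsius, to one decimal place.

1245.0°C

Initial temperature in Celsius: 1497.6 - 273.15 = 1224.4500°C.
The 37°F change is an interval, so only the factor 5/9 applies: +37 × 5/9 = +20.5556°C.
Final Celsius temperature: 1224.4500 + 20.5556 = 1245.0056°C.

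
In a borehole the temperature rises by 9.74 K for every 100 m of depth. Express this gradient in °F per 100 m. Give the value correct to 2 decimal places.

Since only a temperature interval is involved, the additive offset between the scales drops out.
A change of 1 K is a change of 1.8°F, so 9.74 × 1.8 = 17.53.

17.53 °F/100 m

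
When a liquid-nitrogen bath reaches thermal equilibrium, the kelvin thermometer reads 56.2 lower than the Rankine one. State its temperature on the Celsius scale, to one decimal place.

Let x be the Rankine reading; then the kelvin reading is 5/9·x.
(5/9·x) - x = -56.2  ⇒  (-4/9)·x = -56.2  ⇒  x = 126.4500°R.
In Celsius: (126.45 - 491.67) × 5/9 = -202.9°C.

-202.9°C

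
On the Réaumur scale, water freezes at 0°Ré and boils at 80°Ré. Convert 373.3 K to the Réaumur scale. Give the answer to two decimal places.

80.12°Ré

First in Celsius: 373.3 - 273.15 = 100.1500°C.
Linearly onto the Réaumur scale: 0 + (100.1500 / 100) × (80 - 0) = 80.12°Ré.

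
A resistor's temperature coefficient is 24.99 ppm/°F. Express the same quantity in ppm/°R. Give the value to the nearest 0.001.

The quantity depends on a temperature interval, so only the ratio of degree sizes applies; the offset between the scales is irrelevant.
A change of 1°R is a change of 1°F, so per °R the value is 24.99 × 1 = 24.990.

24.990 ppm/°R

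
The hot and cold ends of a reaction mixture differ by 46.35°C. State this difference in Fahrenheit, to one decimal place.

83.4°F

For a temperature interval the offset drops out; only the factor 1.8 applies.
46.35 × 1.8 = 83.4.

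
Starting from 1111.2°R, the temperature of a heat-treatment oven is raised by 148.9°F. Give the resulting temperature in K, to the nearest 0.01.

700.06 K

Initial temperature in Celsius: (1111.2 - 491.67) × 5/9 = 344.1833°C.
The 148.9°F change is an interval, so only the factor 5/9 applies: +148.9 × 5/9 = +82.7222°C.
Final Celsius temperature: 344.1833 + 82.7222 = 426.9056°C.
In kelvin: 426.9056 + 273.15 = 700.06 K.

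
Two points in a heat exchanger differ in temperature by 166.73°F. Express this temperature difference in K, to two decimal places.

An interval of 1°F corresponds to 5/9 K.
166.73 × 5/9 = 92.63.

92.63 K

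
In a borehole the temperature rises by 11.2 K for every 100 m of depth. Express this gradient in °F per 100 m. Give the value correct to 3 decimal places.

The quantity depends on a temperature interval, so only the ratio of degree sizes applies; the offset between the scales is irrelevant.
A change of 1 K is a change of 1.8°F, so 11.2 × 1.8 = 20.160.

20.160 °F/100 m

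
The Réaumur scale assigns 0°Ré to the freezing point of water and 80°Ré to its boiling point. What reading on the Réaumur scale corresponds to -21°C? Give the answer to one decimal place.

Linearly onto the Réaumur scale: 0 + (-21.0000 / 100) × (80 - 0) = -16.8°Ré.

-16.8°Ré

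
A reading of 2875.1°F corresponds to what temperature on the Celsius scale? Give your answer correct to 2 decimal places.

1579.50°C

In Celsius: (2875.1 - 32) × 5/9 = 1579.5000°C.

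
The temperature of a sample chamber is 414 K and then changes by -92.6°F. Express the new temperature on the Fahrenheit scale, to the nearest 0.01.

192.93°F

Initial temperature in Celsius: 414 - 273.15 = 140.8500°C.
The 92.6°F change is an interval, so only the factor 5/9 applies: -92.6 × 5/9 = -51.4444°C.
Final Celsius temperature: 140.8500 - 51.4444 = 89.4056°C.
In Fahrenheit: 89.4056 × 1.8 + 32 = 192.93°F.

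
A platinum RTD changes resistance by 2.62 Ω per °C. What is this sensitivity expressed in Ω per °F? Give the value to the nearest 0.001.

The quantity depends on a temperature interval, so only the ratio of degree sizes applies; the offset between the scales is irrelevant.
A change of 1°F is a change of 5/9°C, so per °F the value is 2.62 × 5/9 = 1.456.

1.456 Ω per °F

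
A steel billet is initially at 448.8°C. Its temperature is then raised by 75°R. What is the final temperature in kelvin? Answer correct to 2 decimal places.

The 75°R change is an interval, so only the factor 5/9 applies: +75 × 5/9 = +41.6667°C.
Final Celsius temperature: 448.8000 + 41.6667 = 490.4667°C.
In kelvin: 490.4667 + 273.15 = 763.62 K.

763.62 K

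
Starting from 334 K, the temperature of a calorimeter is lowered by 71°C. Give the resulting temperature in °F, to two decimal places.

13.73°F

Initial temperature in Celsius: 334 - 273.15 = 60.8500°C.
Final Celsius temperature: 60.8500 - 71.0000 = -10.1500°C.
In Fahrenheit: -10.1500 × 1.8 + 32 = 13.73°F.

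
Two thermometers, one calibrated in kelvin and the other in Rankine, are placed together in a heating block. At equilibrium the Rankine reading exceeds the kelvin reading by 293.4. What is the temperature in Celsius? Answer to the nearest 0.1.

93.6°C

Let x be the kelvin reading; then the Rankine reading is 1.8·x.
(1.8·x) - x = 293.4  ⇒  (0.8)·x = 293.4  ⇒  x = 366.7500 K.
In Celsius: 366.75 - 273.15 = 93.6°C.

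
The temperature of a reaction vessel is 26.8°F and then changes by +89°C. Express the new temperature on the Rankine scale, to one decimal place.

Initial temperature in Celsius: (26.8 - 32) × 5/9 = -2.8889°C.
Final Celsius temperature: -2.8889 + 89.0000 = 86.1111°C.
In Rankine: 86.1111 × 1.8 + 491.67 = 646.7°R.

646.7°R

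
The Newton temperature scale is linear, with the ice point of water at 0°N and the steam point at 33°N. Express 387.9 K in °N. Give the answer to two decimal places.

37.87°N

First in Celsius: 387.9 - 273.15 = 114.7500°C.
Linearly onto the Newton scale: 0 + (114.7500 / 100) × (33 - 0) = 37.87°N.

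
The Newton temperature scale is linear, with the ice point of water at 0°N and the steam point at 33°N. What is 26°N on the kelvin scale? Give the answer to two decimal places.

351.94 K

Linear interpolation between the fixed points: C = (26 - 0) × 100 / (33 - 0) = 78.7879°C.
Then 78.7879 + 273.15 = 351.94 K.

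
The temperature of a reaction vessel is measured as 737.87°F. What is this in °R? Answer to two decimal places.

In Celsius: (737.87 - 32) × 5/9 = 392.1500°C.
In Rankine: 392.1500 × 1.8 + 491.67 = 1197.54°R.

1197.54°R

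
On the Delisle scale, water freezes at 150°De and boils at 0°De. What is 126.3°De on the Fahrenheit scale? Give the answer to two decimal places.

Linear interpolation between the fixed points: C = (126.3 - 150) × 100 / (0 - 150) = 15.8000°C.
Then 15.8000 × 1.8 + 32 = 60.44°F.

60.44°F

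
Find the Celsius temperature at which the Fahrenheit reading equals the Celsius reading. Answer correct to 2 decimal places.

Let C be the Celsius reading. The Fahrenheit reading is F = 1.8·C + 32.
Set F = C: 1.8·C + 32 = C.
(0.8)·C = -32  ⇒  C = -40.00.

-40.00°C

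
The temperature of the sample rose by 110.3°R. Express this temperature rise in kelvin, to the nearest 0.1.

For a temperature interval the offset drops out; only the factor 5/9 applies.
110.3 × 5/9 = 61.3.

61.3 K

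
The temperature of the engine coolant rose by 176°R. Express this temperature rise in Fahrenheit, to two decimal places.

176.00°F

Rankine and Fahrenheit degrees are the same size, so the interval is unchanged: 176.00.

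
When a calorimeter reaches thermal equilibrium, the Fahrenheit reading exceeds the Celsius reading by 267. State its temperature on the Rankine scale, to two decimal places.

Let x be the Celsius reading; then the Fahrenheit reading is 1.8·x + 32.
(1.8·x + 32) - x = 267  ⇒  (0.8)·x = 235  ⇒  x = 293.7500°C.
In Rankine: 293.7500 × 1.8 + 491.67 = 1020.42°R.

1020.42°R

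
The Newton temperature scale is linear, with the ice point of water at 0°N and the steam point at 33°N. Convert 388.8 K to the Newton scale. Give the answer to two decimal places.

38.16°N

First in Celsius: 388.8 - 273.15 = 115.6500°C.
Linearly onto the Newton scale: 0 + (115.6500 / 100) × (33 - 0) = 38.16°N.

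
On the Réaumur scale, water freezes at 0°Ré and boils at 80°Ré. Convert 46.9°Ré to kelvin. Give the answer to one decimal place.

Linear interpolation between the fixed points: C = (46.9 - 0) × 100 / (80 - 0) = 58.6250°C.
Then 58.6250 + 273.15 = 331.8 K.

331.8 K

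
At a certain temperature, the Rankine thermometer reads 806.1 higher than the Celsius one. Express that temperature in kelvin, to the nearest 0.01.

666.19 K

Let x be the Celsius reading; then the Rankine reading is 1.8·x + 491.67.
(1.8·x + 491.67) - x = 806.1  ⇒  (0.8)·x = 314.43  ⇒  x = 393.0375°C.
In kelvin: 393.0375 + 273.15 = 666.19 K.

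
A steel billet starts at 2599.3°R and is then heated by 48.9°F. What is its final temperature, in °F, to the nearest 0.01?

2188.53°F

Initial temperature in Celsius: (2599.3 - 491.67) × 5/9 = 1170.9056°C.
The 48.9°F change is an interval, so only the factor 5/9 applies: +48.9 × 5/9 = +27.1667°C.
Final Celsius temperature: 1170.9056 + 27.1667 = 1198.0722°C.
In Fahrenheit: 1198.0722 × 1.8 + 32 = 2188.53°F.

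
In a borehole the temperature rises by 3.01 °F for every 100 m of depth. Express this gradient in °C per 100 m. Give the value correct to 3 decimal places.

1.672 °C/100 m

The quantity depends on a temperature interval, so only the ratio of degree sizes applies; the offset between the scales is irrelevant.
A change of 1°F is a change of 5/9°C, so 3.01 × 5/9 = 1.672.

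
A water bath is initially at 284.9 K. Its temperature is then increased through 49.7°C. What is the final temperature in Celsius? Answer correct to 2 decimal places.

Initial temperature in Celsius: 284.9 - 273.15 = 11.7500°C.
Final Celsius temperature: 11.7500 + 49.7000 = 61.4500°C.

61.45°C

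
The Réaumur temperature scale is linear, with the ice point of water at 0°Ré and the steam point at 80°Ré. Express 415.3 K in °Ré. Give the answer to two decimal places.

113.72°Ré

First in Celsius: 415.3 - 273.15 = 142.1500°C.
Linearly onto the Réaumur scale: 0 + (142.1500 / 100) × (80 - 0) = 113.72°Ré.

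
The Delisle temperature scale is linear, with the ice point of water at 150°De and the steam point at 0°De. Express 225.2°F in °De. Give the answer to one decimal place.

-11.0°De

First in Celsius: (225.2 - 32) × 5/9 = 107.3333°C.
Linearly onto the Delisle scale: 150 + (107.3333 / 100) × (0 - 150) = -11.0°De.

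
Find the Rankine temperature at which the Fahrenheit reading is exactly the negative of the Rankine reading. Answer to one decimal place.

229.8°R

Let R be the Rankine reading. The Fahrenheit reading is F = 1·R - 459.67.
Require F = -1·R: 1·R - 459.67 = -1·R.
(2)·R = 459.67  ⇒  R = 229.8.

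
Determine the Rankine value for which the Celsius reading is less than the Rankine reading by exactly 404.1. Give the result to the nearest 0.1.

294.6°R

Let R be the Rankine reading. The Celsius reading is C = 5/9·R - 273.15.
Require C - R = -404.1: (-4/9)·R - 273.15 = -404.1.
R = (-404.1 + 273.15) / (-4/9) = 294.6.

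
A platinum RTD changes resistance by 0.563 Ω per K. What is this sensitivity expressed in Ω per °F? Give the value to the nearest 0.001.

The quantity depends on a temperature interval, so only the ratio of degree sizes applies; the offset between the scales is irrelevant.
A change of 1°F is a change of 5/9 K, so per °F the value is 0.563 × 5/9 = 0.313.

0.313 Ω per °F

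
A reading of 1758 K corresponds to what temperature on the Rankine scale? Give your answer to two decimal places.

3164.40°R

In Celsius: 1758 - 273.15 = 1484.8500°C.
In Rankine: 1484.8500 × 1.8 + 491.67 = 3164.40°R.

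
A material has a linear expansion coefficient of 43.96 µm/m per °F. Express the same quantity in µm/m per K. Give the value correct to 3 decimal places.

79.128 µm/m per K

Since only a temperature interval is involved, the additive offset between the scales drops out.
A change of 1 K is a change of 1.8°F, so per K the value is 43.96 × 1.8 = 79.128.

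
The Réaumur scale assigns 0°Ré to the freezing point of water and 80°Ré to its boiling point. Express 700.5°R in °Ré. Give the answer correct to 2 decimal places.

92.81°Ré

First in Celsius: (700.5 - 491.67) × 5/9 = 116.0167°C.
Linearly onto the Réaumur scale: 0 + (116.0167 / 100) × (80 - 0) = 92.81°Ré.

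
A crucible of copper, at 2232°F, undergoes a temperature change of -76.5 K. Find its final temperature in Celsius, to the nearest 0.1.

Initial temperature in Celsius: (2232 - 32) × 5/9 = 1222.2222°C.
The 76.5 K change is an interval; Kelvin and Celsius degrees are the same size, so ΔC = -76.5°C.
Final Celsius temperature: 1222.2222 - 76.5000 = 1145.7222°C.

1145.7°C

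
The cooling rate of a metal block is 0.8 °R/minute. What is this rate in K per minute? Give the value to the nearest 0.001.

The quantity depends on a temperature interval, so only the ratio of degree sizes applies; the offset between the scales is irrelevant.
A change of 1°R is a change of 5/9 K, so 0.8 × 5/9 = 0.444.

0.444 K/minute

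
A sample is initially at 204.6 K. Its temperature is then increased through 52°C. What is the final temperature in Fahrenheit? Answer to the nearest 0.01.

Initial temperature in Celsius: 204.6 - 273.15 = -68.5500°C.
Final Celsius temperature: -68.5500 + 52.0000 = -16.5500°C.
In Fahrenheit: -16.5500 × 1.8 + 32 = 2.21°F.

2.21°F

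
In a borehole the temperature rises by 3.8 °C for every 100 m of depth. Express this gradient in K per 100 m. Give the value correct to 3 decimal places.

3.800 K/100 m

Since only a temperature interval is involved, the additive offset between the scales drops out.
A change of 1°C is a change of 1 K, so 3.8 × 1 = 3.800.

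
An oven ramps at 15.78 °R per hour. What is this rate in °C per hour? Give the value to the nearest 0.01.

The quantity depends on a temperature interval, so only the ratio of degree sizes applies; the offset between the scales is irrelevant.
A change of 1°R is a change of 5/9°C, so 15.78 × 5/9 = 8.77.

8.77 °C/hour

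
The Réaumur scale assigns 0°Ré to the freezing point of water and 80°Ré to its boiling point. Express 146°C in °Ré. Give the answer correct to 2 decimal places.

116.80°Ré

Linearly onto the Réaumur scale: 0 + (146.0000 / 100) × (80 - 0) = 116.80°Ré.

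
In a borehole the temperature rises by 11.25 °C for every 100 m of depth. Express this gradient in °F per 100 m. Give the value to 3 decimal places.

The quantity depends on a temperature interval, so only the ratio of degree sizes applies; the offset between the scales is irrelevant.
A change of 1°C is a change of 1.8°F, so 11.25 × 1.8 = 20.250.

20.250 °F/100 m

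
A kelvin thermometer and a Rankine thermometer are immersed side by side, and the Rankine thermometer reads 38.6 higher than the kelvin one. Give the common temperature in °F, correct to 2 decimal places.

-372.82°F

Let x be the kelvin reading; then the Rankine reading is 1.8·x.
(1.8·x) - x = 38.6  ⇒  (0.8)·x = 38.6  ⇒  x = 48.2500 K.
In Celsius: 48.25 - 273.15 = -224.9000°C.
In Fahrenheit: -224.9000 × 1.8 + 32 = -372.82°F.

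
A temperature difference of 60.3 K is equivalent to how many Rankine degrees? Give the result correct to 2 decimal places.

For a temperature interval the offset drops out; only the factor 1.8 applies.
60.3 × 1.8 = 108.54.

108.54°R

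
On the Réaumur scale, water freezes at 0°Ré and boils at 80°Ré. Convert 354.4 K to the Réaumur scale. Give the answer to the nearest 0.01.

65.00°Ré

First in Celsius: 354.4 - 273.15 = 81.2500°C.
Linearly onto the Réaumur scale: 0 + (81.2500 / 100) × (80 - 0) = 65.00°Ré.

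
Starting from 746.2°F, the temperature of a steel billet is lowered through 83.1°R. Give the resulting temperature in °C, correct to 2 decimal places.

Initial temperature in Celsius: (746.2 - 32) × 5/9 = 396.7778°C.
The 83.1°R change is an interval, so only the factor 5/9 applies: -83.1 × 5/9 = -46.1667°C.
Final Celsius temperature: 396.7778 - 46.1667 = 350.6111°C.

350.61°C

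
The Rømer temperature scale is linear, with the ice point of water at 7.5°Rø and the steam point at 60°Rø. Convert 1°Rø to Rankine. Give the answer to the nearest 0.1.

Linear interpolation between the fixed points: C = (1 - 7.5) × 100 / (60 - 7.5) = -12.3810°C.
Then -12.3810 × 1.8 + 491.67 = 469.4°R.

469.4°R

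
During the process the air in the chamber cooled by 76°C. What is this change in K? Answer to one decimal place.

76.0 K

Celsius and kelvin degrees are the same size, so the interval is unchanged: 76.0.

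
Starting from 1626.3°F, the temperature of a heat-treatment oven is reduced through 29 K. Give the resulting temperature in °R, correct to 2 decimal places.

Initial temperature in Celsius: (1626.3 - 32) × 5/9 = 885.7222°C.
The 29 K change is an interval; Kelvin and Celsius degrees are the same size, so ΔC = -29°C.
Final Celsius temperature: 885.7222 - 29.0000 = 856.7222°C.
In Rankine: 856.7222 × 1.8 + 491.67 = 2033.77°R.

2033.77°R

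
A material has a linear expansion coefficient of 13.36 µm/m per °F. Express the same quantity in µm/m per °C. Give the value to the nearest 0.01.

24.05 µm/m per °C

The quantity depends on a temperature interval, so only the ratio of degree sizes applies; the offset between the scales is irrelevant.
A change of 1°C is a change of 1.8°F, so per °C the value is 13.36 × 1.8 = 24.05.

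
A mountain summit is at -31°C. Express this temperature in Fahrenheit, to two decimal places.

-23.80°F

In Fahrenheit: -31.0000 × 1.8 + 32 = -23.80°F.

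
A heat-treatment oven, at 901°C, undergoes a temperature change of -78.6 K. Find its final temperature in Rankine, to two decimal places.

1971.99°R

The 78.6 K change is an interval; Kelvin and Celsius degrees are the same size, so ΔC = -78.6°C.
Final Celsius temperature: 901.0000 - 78.6000 = 822.4000°C.
In Rankine: 822.4000 × 1.8 + 491.67 = 1971.99°R.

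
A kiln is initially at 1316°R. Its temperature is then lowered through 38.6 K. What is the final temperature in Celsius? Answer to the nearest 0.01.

Initial temperature in Celsius: (1316 - 491.67) × 5/9 = 457.9611°C.
The 38.6 K change is an interval; Kelvin and Celsius degrees are the same size, so ΔC = -38.6°C.
Final Celsius temperature: 457.9611 - 38.6000 = 419.3611°C.

419.36°C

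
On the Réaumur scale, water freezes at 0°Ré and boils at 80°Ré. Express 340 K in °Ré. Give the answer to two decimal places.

First in Celsius: 340 - 273.15 = 66.8500°C.
Linearly onto the Réaumur scale: 0 + (66.8500 / 100) × (80 - 0) = 53.48°Ré.

53.48°Ré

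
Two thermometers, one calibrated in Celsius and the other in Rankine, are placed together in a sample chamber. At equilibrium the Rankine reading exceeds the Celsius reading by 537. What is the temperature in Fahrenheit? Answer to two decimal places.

133.99°F

Let x be the Celsius reading; then the Rankine reading is 1.8·x + 491.67.
(1.8·x + 491.67) - x = 537  ⇒  (0.8)·x = 45.33  ⇒  x = 56.6625°C.
In Fahrenheit: 56.6625 × 1.8 + 32 = 133.99°F.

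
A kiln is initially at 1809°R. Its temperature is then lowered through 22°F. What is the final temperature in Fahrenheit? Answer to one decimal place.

Initial temperature in Celsius: (1809 - 491.67) × 5/9 = 731.8500°C.
The 22°F change is an interval, so only the factor 5/9 applies: -22 × 5/9 = -12.2222°C.
Final Celsius temperature: 731.8500 - 12.2222 = 719.6278°C.
In Fahrenheit: 719.6278 × 1.8 + 32 = 1327.3°F.

1327.3°F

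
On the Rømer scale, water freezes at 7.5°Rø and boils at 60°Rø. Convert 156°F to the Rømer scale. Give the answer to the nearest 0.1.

43.7°Rø

First in Celsius: (156 - 32) × 5/9 = 68.8889°C.
Linearly onto the Rømer scale: 7.5 + (68.8889 / 100) × (60 - 7.5) = 43.7°Rø.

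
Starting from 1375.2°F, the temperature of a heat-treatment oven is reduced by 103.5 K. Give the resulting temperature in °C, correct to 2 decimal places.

Initial temperature in Celsius: (1375.2 - 32) × 5/9 = 746.2222°C.
The 103.5 K change is an interval; Kelvin and Celsius degrees are the same size, so ΔC = -103.5°C.
Final Celsius temperature: 746.2222 - 103.5000 = 642.7222°C.

642.72°C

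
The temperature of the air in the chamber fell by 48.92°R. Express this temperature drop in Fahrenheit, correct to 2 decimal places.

48.92°F

Rankine and Fahrenheit degrees are the same size, so the interval is unchanged: 48.92.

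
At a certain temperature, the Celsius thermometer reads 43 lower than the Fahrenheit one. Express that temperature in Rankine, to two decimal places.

Let x be the Fahrenheit reading; then the Celsius reading is 5/9·x - 17.7778.
(5/9·x - 17.7778) - x = -43  ⇒  (-4/9)·x = -25.2222  ⇒  x = 56.7500°F.
In Celsius: (56.75 - 32) × 5/9 = 13.7500°C.
In Rankine: 13.7500 × 1.8 + 491.67 = 516.42°R.

516.42°R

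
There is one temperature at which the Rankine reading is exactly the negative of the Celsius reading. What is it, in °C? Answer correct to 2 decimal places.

Let C be the Celsius reading. The Rankine reading is R = 1.8·C + 491.67.
Require R = -1·C: 1.8·C + 491.67 = -1·C.
(2.8)·C = -491.67  ⇒  C = -175.60.

-175.60°C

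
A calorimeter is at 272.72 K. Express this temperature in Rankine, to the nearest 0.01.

In Celsius: 272.72 - 273.15 = -0.4300°C.
In Rankine: -0.4300 × 1.8 + 491.67 = 490.90°R.

490.90°R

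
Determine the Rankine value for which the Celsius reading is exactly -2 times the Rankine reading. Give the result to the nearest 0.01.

106.88°R

Let R be the Rankine reading. The Celsius reading is C = 5/9·R - 273.15.
Require C = -2·R: 5/9·R - 273.15 = -2·R.
(23/9)·R = 273.15  ⇒  R = 106.88.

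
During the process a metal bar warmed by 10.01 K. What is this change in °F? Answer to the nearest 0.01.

18.02°F

An interval of 1 K corresponds to 1.8°F.
10.01 × 1.8 = 18.02.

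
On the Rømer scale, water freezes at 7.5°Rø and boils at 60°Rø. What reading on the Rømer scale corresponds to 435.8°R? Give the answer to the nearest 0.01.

-8.80°Rø

First in Celsius: (435.8 - 491.67) × 5/9 = -31.0389°C.
Linearly onto the Rømer scale: 7.5 + (-31.0389 / 100) × (60 - 7.5) = -8.80°Rø.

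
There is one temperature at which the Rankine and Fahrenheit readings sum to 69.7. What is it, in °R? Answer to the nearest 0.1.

264.7°R

Let R be the Rankine reading. The Fahrenheit reading is F = 1·R - 459.67.
Require R + F = 69.7: (2)·R - 459.67 = 69.7.
R = (69.7 + 459.67) / (2) = 264.7.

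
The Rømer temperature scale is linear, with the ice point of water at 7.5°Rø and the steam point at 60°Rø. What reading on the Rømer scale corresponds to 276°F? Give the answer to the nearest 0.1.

First in Celsius: (276 - 32) × 5/9 = 135.5556°C.
Linearly onto the Rømer scale: 7.5 + (135.5556 / 100) × (60 - 7.5) = 78.7°Rø.

78.7°Rø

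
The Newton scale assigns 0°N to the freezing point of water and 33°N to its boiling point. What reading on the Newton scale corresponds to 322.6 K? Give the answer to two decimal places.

First in Celsius: 322.6 - 273.15 = 49.4500°C.
Linearly onto the Newton scale: 0 + (49.4500 / 100) × (33 - 0) = 16.32°N.

16.32°N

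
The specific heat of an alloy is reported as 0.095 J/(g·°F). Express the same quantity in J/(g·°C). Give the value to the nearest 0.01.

0.17 J/(g·°C)

The quantity depends on a temperature interval, so only the ratio of degree sizes applies; the offset between the scales is irrelevant.
A change of 1°C is a change of 1.8°F, so per °C the value is 0.095 × 1.8 = 0.17.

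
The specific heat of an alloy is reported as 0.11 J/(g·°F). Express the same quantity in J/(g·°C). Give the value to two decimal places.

0.20 J/(g·°C)

The quantity depends on a temperature interval, so only the ratio of degree sizes applies; the offset between the scales is irrelevant.
A change of 1°C is a change of 1.8°F, so per °C the value is 0.11 × 1.8 = 0.20.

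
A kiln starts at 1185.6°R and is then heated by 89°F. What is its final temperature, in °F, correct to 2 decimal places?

814.93°F

Initial temperature in Celsius: (1185.6 - 491.67) × 5/9 = 385.5167°C.
The 89°F change is an interval, so only the factor 5/9 applies: +89 × 5/9 = +49.4444°C.
Final Celsius temperature: 385.5167 + 49.4444 = 434.9611°C.
In Fahrenheit: 434.9611 × 1.8 + 32 = 814.93°F.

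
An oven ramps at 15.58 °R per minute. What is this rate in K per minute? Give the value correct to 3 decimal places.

The quantity depends on a temperature interval, so only the ratio of degree sizes applies; the offset between the scales is irrelevant.
A change of 1°R is a change of 5/9 K, so 15.58 × 5/9 = 8.656.

8.656 K/minute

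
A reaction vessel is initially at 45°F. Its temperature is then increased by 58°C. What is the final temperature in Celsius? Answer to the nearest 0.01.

Initial temperature in Celsius: (45 - 32) × 5/9 = 7.2222°C.
Final Celsius temperature: 7.2222 + 58.0000 = 65.2222°C.

65.22°C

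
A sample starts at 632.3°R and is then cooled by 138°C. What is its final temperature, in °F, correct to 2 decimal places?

-75.77°F

Initial temperature in Celsius: (632.3 - 491.67) × 5/9 = 78.1278°C.
Final Celsius temperature: 78.1278 - 138.0000 = -59.8722°C.
In Fahrenheit: -59.8722 × 1.8 + 32 = -75.77°F.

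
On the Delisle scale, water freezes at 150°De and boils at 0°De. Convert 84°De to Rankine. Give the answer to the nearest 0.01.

Linear interpolation between the fixed points: C = (84 - 150) × 100 / (0 - 150) = 44.0000°C.
Then 44.0000 × 1.8 + 491.67 = 570.87°R.

570.87°R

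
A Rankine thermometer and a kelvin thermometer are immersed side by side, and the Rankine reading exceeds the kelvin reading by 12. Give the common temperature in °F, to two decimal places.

Let x be the Rankine reading; then the kelvin reading is 5/9·x.
(5/9·x) - x = -12  ⇒  (-4/9)·x = -12  ⇒  x = 27.0000°R.
In Celsius: (27 - 491.67) × 5/9 = -258.1500°C.
In Fahrenheit: -258.1500 × 1.8 + 32 = -432.67°F.

-432.67°F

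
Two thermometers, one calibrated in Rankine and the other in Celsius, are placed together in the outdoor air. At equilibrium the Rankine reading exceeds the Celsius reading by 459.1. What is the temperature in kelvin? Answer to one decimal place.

Let x be the Rankine reading; then the Celsius reading is 5/9·x - 273.15.
(5/9·x - 273.15) - x = -459.1  ⇒  (-4/9)·x = -185.95  ⇒  x = 418.3875°R.
In Celsius: (418.3875 - 491.67) × 5/9 = -40.7125°C.
In kelvin: -40.7125 + 273.15 = 232.4 K.

232.4 K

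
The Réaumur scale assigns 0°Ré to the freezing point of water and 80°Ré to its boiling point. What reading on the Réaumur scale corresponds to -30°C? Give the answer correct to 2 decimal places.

Linearly onto the Réaumur scale: 0 + (-30.0000 / 100) × (80 - 0) = -24.00°Ré.

-24.00°Ré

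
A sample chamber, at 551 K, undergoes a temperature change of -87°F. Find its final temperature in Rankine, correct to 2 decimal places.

904.80°R

Initial temperature in Celsius: 551 - 273.15 = 277.8500°C.
The 87°F change is an interval, so only the factor 5/9 applies: -87 × 5/9 = -48.3333°C.
Final Celsius temperature: 277.8500 - 48.3333 = 229.5167°C.
In Rankine: 229.5167 × 1.8 + 491.67 = 904.80°R.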